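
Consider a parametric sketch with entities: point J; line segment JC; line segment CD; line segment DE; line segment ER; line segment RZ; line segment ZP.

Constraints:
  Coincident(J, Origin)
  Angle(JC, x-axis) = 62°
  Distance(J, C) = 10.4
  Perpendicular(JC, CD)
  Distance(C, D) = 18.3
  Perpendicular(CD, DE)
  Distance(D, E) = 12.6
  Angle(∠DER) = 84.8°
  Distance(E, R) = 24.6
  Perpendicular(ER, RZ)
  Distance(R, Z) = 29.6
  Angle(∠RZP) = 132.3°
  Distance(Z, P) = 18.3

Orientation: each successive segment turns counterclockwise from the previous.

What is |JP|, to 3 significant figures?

42.0

J is at the origin; JC runs at 62.0° with length 10.4, so C = (4.88, 9.18). The perpendicularity gives CD at right angles to JC, so CD runs at 152°; with |CD| = 18.3, D = (-11.3, 17.8). CD is perpendicular to DE, so DE runs at -118°; with |DE| = 12.6, E = (-17.2, 6.65). ∠DER = 84.8° gives ER at -22.8° from the x-axis; with |ER| = 24.6, R = (5.49, -2.88). The perpendicularity gives RZ at right angles to ER, so RZ runs at 67.2°; with |RZ| = 29.6, Z = (17.0, 24.4). ∠RZP = 132.3° gives ZP at 115° from the x-axis; with |ZP| = 18.3, P = (9.25, 41.0). Then |JP| = |P − J| = 42.0.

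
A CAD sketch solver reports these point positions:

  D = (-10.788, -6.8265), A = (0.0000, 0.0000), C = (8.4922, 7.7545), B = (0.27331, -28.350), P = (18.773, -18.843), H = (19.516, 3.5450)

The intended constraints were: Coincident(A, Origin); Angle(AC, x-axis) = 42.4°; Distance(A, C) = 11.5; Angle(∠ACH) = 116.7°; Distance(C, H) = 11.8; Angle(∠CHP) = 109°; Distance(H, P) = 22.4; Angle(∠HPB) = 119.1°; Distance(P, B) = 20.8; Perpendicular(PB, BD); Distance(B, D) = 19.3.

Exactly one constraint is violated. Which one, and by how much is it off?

Distance(B, D) = 19.3 — off by 4.90.

A = (0.00, 0.00) ✓; AC at 42.40° ✓; |AC| = 11.50 ✓; ∠ACH = 116.7° ✓; |CH| = 11.80 ✓; ∠CHP = 109.0° ✓; |HP| = 22.40 ✓; ∠HPB = 119.1° ✓; |PB| = 20.80 ✓; ∠(PB, BD) = 90.00° ✓; |BD| = 24.20 ✗.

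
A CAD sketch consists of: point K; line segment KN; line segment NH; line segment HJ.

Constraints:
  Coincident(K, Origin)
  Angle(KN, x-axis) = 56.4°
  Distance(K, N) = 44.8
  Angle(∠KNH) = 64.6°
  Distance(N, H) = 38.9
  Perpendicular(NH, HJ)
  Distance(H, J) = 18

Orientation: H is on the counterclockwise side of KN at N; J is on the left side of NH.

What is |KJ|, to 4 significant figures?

29.87

K is at the origin; KN runs at 56.4° with length 44.8, so N = 44.8·(cos 56.4°, sin 56.4°) = (24.79, 37.31). ∠KNH = 64.6°, so NH runs at 56.4° + (180° − 64.6°) = 171.8° from the x-axis; with |NH| = 38.9, H = N + 38.9·(cos 171.8°, sin 171.8°) = (-13.71, 42.86). NH is perpendicular to HJ; with |HJ| = 18.0 on the left of NH, J = H + 18.0·(-0.1426, -0.9898) = (-16.28, 25.05). Then |KJ| = |J − K| = 29.87.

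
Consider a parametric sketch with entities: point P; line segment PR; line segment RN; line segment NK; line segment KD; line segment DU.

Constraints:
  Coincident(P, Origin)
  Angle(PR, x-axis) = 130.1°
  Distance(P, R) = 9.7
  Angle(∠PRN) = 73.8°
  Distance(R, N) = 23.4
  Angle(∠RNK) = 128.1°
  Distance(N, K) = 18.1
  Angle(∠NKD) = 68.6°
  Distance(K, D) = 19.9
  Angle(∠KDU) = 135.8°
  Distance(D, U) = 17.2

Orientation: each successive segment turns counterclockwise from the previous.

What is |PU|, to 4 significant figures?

3.653

P is at the origin; PR runs at 130.1° with length 9.7, so R = (-6.248, 7.420). ∠PRN = 73.8° gives RN at -123.7° from the x-axis; with |RN| = 23.4, N = (-19.23, -12.05). ∠RNK = 128.1° gives NK at -71.80° from the x-axis; with |NK| = 18.1, K = (-13.58, -29.24). ∠NKD = 68.6° gives KD at 39.60° from the x-axis; with |KD| = 19.9, D = (1.755, -16.56). ∠KDU = 135.8° gives DU at 83.80° from the x-axis; with |DU| = 17.2, U = (3.613, 0.5417). Then |PU| = |U − P| = 3.653.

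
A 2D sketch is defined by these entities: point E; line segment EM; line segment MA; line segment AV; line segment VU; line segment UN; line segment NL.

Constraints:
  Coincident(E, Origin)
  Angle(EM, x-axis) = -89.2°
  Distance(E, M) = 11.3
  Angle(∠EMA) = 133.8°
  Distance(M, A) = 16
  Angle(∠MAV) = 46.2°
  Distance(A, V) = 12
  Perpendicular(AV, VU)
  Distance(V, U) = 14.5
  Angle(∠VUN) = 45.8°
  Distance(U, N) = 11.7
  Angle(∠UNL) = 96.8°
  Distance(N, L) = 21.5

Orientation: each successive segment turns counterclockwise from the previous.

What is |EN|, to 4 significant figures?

19.47

E is at the origin; EM runs at -89.2° with length 11.3, so M = (0.1578, -11.30). ∠EMA = 133.8° gives MA at -43.00° from the x-axis; with |MA| = 16.0, A = (11.86, -22.21). ∠MAV = 46.2° gives AV at 90.80° from the x-axis; with |AV| = 12.0, V = (11.69, -10.21). AV is perpendicular to VU, so VU runs at -179.2°; with |VU| = 14.5, U = (-2.807, -10.41). ∠VUN = 45.8° gives UN at -45.00° from the x-axis; with |UN| = 11.7, N = (5.466, -18.69). Then |EN| = |N − E| = 19.47.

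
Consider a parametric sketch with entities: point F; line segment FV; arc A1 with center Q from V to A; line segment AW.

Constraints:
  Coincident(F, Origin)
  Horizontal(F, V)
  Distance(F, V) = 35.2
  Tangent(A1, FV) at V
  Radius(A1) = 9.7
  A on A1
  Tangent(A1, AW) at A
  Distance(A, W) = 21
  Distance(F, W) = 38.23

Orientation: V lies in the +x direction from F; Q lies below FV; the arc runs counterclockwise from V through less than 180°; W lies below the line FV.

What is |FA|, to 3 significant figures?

27.0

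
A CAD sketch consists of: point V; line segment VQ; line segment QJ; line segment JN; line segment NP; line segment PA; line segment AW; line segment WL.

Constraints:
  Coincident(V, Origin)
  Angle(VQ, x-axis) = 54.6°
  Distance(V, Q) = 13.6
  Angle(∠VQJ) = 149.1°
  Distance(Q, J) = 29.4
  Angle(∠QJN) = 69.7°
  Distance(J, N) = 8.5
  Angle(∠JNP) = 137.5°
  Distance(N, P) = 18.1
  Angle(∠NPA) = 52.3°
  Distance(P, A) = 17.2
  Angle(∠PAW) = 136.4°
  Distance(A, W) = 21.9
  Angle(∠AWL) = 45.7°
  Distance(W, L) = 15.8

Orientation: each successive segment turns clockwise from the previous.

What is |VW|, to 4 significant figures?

47.54

∠NPA = 52.3° gives PA at 103.2° from the x-axis; with |PA| = 17.2, A = (19.96, 17.12). ∠PAW = 136.4° gives AW at 59.60° from the x-axis; with |AW| = 21.9, W = (31.04, 36.01). Then |VW| = |W − V| = 47.54.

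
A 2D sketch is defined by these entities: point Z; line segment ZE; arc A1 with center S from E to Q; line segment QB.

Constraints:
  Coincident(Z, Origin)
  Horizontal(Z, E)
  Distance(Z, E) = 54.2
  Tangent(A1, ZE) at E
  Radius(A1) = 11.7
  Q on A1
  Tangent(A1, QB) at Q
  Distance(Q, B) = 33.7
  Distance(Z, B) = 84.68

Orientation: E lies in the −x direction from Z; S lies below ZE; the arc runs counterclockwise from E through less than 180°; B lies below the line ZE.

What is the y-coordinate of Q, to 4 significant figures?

-8.827

Z is at the origin; ZE is horizontal with |ZE| = 54.2 and E on the −x side, so E = (-54.20, 0.000). The tangent condition forces SE to be normal to ZE, so S = E + (0, -11.7) = (-54.20, -11.70). Since SQ ⟂ QB (tangency), |SB| = √(11.7² + 33.7²) = 35.67 regardless of where Q sits on A1. So B lies on both circle(Z, 84.68) and circle(S, 35.67); the below-ZE intersection is B = (-73.82, -41.50). Q is the foot of the tangent from B: Q = (-65.54, -8.827).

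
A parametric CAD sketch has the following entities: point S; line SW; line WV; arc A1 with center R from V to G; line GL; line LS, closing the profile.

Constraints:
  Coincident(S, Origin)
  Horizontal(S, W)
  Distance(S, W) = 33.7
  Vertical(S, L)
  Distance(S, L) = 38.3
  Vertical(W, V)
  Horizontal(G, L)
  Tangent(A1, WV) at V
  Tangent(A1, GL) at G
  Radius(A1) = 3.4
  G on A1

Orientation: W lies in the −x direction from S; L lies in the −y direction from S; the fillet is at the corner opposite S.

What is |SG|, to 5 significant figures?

48.836

S is at the origin; S and W share the same y with |SW| = 33.7 and W on the −x side, so W = (-33.700, 0.0000). SL is vertical with |SL| = 38.3 and L on the −y side, so L = (0.0000, -38.300). The virtual corner opposite S is at (-33.700, -38.300). The tangent condition forces RV to be normal to WV and A1 meets GL tangentially, so RG is at right angles to GL, with radius 3.4, so the center R sits 3.4 in from both sides at R = (-30.300, -34.900). That places the tangent points at V = (-33.700, -34.900) on WV and G = (-30.300, -38.300) on GL. Then |SG| = |G − S| = 48.836.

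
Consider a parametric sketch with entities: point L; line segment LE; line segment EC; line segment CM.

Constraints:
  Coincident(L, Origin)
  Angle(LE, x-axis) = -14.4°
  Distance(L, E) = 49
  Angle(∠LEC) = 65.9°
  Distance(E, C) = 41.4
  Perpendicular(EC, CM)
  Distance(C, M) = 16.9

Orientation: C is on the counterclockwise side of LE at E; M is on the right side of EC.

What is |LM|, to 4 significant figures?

65.24

∠LEC = 65.9°, so EC runs at -14.4° + (180° − 65.9°) = 99.70° from the x-axis; with |EC| = 41.4, C = E + 41.4·(cos 99.70°, sin 99.70°) = (40.49, 28.62). EC ⟂ CM; with |CM| = 16.9 on the right of EC, M = C + 16.9·(0.9857, 0.1685) = (57.14, 31.47). Then |LM| = |M − L| = 65.24.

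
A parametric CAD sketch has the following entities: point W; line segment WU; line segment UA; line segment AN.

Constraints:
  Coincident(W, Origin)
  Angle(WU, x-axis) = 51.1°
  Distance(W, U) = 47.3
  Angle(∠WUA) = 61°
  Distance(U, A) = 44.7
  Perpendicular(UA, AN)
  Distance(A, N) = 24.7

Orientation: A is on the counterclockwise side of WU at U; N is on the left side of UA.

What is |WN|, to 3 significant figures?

27.4

W is at the origin; WU runs at 51.1° with length 47.3, so U = 47.3·(cos 51.1°, sin 51.1°) = (29.7, 36.8). ∠WUA = 61.0°, so UA runs at 51.1° + (180° − 61.0°) = 170° from the x-axis; with |UA| = 44.7, A = U + 44.7·(cos 170°, sin 170°) = (-14.3, 44.5). UA is perpendicular to AN; with |AN| = 24.7 on the left of UA, N = A + 24.7·(-0.172, -0.985) = (-18.6, 20.2). Then |WN| = |N − W| = 27.4.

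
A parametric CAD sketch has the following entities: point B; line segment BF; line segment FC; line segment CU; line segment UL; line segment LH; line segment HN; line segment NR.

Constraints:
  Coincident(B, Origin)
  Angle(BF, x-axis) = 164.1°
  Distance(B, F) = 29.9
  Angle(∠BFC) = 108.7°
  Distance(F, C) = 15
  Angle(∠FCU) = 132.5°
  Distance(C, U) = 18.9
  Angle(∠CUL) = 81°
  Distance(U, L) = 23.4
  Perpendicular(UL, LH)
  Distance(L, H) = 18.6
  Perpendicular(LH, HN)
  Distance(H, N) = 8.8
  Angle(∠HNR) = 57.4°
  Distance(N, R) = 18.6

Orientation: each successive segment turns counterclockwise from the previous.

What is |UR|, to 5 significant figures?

24.795

B is at the origin; BF runs at 164.1° with length 29.9, so F = (-28.756, 8.1914). ∠BFC = 108.7° gives FC at -124.60° from the x-axis; with |FC| = 15.0, C = (-37.274, -4.1557). ∠FCU = 132.5° gives CU at -77.100° from the x-axis; with |CU| = 18.9, U = (-33.054, -22.579). ∠CUL = 81.0° gives UL at 21.900° from the x-axis; with |UL| = 23.4, L = (-11.343, -13.851). UL is perpendicular to LH, so LH runs at 111.90°; with |LH| = 18.6, H = (-18.280, 3.4070). The perpendicularity gives HN at right angles to LH, so HN runs at -158.10°; with |HN| = 8.8, N = (-26.445, 0.12472). ∠HNR = 57.4° gives NR at -35.500° from the x-axis; with |NR| = 18.6, R = (-11.303, -10.676). Then |UR| = |R − U| = 24.795.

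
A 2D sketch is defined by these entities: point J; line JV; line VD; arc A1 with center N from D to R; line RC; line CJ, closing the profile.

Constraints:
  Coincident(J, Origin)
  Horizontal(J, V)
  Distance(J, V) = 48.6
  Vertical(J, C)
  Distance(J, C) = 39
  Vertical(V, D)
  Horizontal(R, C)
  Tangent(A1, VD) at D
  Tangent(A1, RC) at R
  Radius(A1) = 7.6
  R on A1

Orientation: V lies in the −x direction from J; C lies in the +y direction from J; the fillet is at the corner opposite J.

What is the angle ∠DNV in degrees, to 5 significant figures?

76.394°

J is at the origin; JV is horizontal with |JV| = 48.6 and V on the −x side, so V = (-48.600, 0.0000). J and C share the same x with |JC| = 39.0 and C on the +y side, so C = (0.0000, 39.000). The virtual corner opposite J is at (-48.600, 39.000). The tangent condition forces ND to be normal to VD and tangency of A1 to RC means the radius NR is perpendicular to RC, with radius 7.6, so the center N sits 7.6 in from both sides at N = (-41.000, 31.400). That places the tangent points at D = (-48.600, 31.400) on VD and R = (-41.000, 39.000) on RC. Then cos ∠DNV = ND·NV / (|ND||NV|), giving 76.394°.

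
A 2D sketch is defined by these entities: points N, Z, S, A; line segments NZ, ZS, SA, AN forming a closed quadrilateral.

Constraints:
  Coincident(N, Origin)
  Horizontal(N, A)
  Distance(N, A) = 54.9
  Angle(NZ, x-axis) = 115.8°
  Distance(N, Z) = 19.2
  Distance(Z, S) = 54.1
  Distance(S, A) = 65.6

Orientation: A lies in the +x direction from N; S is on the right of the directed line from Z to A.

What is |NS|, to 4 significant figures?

36.14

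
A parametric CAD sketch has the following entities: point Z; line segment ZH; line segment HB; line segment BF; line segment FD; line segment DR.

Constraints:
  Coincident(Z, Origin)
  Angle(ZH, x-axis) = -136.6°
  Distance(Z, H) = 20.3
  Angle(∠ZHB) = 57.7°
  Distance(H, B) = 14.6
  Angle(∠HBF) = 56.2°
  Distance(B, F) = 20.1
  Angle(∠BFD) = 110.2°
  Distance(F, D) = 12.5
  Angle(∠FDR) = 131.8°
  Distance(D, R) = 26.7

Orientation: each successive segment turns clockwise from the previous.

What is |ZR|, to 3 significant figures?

42.0

∠BFD = 110.2° gives FD at -92.5° from the x-axis; with |FD| = 12.5, D = (0.437, -19.9). ∠FDR = 131.8° gives DR at -141° from the x-axis; with |DR| = 26.7, R = (-20.2, -36.8). Then |ZR| = |R − Z| = 42.0.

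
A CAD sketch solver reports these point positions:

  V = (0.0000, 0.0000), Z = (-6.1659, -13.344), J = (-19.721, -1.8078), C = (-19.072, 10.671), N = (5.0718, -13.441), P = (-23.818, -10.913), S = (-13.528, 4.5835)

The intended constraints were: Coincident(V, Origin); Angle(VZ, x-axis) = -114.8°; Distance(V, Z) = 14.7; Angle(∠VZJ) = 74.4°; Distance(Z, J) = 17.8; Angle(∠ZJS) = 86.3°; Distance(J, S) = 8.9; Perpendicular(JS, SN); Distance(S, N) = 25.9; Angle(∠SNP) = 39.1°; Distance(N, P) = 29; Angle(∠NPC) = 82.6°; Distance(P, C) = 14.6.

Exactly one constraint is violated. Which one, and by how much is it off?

Distance(P, C) = 14.6 — off by 7.50.

V = (0.00, 0.00) ✓; VZ at -114.8° ✓; |VZ| = 14.70 ✓; ∠VZJ = 74.40° ✓; |ZJ| = 17.80 ✓; ∠ZJS = 86.30° ✓; |JS| = 8.900 ✓; ∠(JS, SN) = 90.00° ✓; |SN| = 25.90 ✓; ∠SNP = 39.10° ✓; |NP| = 29.00 ✓; ∠NPC = 82.60° ✓; |PC| = 22.10 ✗.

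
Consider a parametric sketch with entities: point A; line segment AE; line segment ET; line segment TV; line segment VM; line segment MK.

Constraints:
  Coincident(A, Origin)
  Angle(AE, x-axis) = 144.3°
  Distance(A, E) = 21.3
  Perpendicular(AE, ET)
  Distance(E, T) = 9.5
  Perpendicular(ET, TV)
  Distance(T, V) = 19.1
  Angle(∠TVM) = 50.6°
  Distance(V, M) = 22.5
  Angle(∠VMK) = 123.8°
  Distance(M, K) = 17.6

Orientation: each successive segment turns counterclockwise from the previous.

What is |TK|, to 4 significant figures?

20.17

∠TVM = 50.6° gives VM at 93.70° from the x-axis; with |VM| = 22.5, M = (-8.782, 16.02). ∠VMK = 123.8° gives MK at 149.9° from the x-axis; with |MK| = 17.6, K = (-24.01, 24.85). Then |TK| = |K − T| = 20.17.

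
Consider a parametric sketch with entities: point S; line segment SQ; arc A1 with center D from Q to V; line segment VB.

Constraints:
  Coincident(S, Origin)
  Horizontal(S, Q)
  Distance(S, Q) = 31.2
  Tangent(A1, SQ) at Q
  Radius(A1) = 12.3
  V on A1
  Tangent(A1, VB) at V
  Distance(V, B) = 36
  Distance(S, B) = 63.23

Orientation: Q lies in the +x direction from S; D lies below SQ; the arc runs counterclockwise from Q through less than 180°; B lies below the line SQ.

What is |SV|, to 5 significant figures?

27.887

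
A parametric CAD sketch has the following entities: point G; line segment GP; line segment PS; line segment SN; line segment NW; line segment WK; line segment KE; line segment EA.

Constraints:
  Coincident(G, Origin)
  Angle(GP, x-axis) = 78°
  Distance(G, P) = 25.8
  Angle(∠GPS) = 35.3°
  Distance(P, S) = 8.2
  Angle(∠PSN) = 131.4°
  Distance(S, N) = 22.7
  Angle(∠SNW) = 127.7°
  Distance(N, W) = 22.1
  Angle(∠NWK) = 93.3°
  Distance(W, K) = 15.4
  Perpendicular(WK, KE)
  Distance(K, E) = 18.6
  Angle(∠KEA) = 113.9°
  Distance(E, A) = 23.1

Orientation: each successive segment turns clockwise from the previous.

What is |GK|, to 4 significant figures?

27.81

G is at the origin; GP runs at 78.0° with length 25.8, so P = (5.364, 25.24). ∠GPS = 35.3° gives PS at -66.70° from the x-axis; with |PS| = 8.2, S = (8.608, 17.70). ∠PSN = 131.4° gives SN at -115.3° from the x-axis; with |SN| = 22.7, N = (-1.093, -2.818). ∠SNW = 127.7° gives NW at -167.6° from the x-axis; with |NW| = 22.1, W = (-22.68, -7.563). ∠NWK = 93.3° gives WK at 105.7° from the x-axis; with |WK| = 15.4, K = (-26.85, 7.262). Then |GK| = |K − G| = 27.81.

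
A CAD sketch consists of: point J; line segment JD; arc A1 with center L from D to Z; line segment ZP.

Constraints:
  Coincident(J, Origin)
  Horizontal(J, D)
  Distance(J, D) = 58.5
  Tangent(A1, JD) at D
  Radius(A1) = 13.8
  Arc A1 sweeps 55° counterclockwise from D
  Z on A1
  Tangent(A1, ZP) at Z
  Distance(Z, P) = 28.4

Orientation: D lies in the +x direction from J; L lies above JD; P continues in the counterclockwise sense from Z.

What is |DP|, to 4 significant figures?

40.14

J is at the origin; J and D share the same y with |JD| = 58.5 and D on the +x side, so D = (58.50, 0.000). The tangent condition forces LD to be normal to JD, so L = D + (0, 13.8) = (58.50, 13.80). On A1, D sits at bearing -90° from L; a 55° counterclockwise sweep puts Z at bearing -35°, so Z = L + 13.8·(cos -35°, sin -35°) = (69.80, 5.885). Since A1 is tangent to ZP there, LZ ⟂ ZP, so ZP runs along (−sin -35°, cos -35°); with |ZP| = 28.4, P = (86.09, 29.15). Then |DP| = |P − D| = 40.14.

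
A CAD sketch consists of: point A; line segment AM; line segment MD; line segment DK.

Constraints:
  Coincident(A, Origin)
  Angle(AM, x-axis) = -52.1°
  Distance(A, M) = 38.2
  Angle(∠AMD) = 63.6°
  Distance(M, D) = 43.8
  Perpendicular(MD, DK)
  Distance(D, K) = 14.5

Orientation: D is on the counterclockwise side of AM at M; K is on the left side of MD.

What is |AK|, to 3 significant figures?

33.3

A is at the origin; AM runs at -52.1° with length 38.2, so M = 38.2·(cos -52.1°, sin -52.1°) = (23.5, -30.1). ∠AMD = 63.6°, so MD runs at -52.1° + (180° − 63.6°) = 64.3° from the x-axis; with |MD| = 43.8, D = M + 43.8·(cos 64.3°, sin 64.3°) = (42.5, 9.32). MD ⟂ DK; with |DK| = 14.5 on the left of MD, K = D + 14.5·(-0.901, 0.434) = (29.4, 15.6). Then |AK| = |K − A| = 33.3.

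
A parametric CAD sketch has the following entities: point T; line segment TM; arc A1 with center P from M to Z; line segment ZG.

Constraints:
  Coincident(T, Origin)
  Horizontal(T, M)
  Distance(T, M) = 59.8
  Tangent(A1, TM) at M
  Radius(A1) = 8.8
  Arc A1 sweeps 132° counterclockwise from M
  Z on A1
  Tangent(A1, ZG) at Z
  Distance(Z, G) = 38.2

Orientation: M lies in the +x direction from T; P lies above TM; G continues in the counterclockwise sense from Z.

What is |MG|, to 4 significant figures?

47.09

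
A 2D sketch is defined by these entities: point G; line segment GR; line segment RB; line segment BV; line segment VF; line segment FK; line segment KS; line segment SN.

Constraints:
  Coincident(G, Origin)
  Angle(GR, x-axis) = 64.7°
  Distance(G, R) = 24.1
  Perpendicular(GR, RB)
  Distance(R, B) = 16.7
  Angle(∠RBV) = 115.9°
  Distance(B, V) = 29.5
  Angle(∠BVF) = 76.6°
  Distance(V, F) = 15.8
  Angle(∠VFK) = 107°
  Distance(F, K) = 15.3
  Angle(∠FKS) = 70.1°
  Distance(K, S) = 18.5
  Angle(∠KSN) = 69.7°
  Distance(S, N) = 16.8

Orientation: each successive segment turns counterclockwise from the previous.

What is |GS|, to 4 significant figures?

27.01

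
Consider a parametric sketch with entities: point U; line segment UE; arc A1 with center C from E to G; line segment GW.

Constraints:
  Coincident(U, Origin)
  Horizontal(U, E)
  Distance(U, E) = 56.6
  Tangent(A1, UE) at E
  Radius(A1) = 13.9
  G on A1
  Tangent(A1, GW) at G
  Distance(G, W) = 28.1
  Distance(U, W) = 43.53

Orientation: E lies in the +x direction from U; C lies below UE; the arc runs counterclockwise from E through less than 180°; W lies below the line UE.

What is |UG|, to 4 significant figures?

45.13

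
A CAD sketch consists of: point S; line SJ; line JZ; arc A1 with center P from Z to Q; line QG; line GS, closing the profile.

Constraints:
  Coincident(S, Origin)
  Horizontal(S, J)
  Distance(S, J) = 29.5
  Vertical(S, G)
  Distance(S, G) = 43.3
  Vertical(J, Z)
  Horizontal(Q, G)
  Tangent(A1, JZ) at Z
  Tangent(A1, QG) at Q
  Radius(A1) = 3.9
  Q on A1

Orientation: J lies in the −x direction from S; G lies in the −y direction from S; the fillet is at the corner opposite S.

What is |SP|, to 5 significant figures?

46.986

SG is vertical with |SG| = 43.3 and G on the −y side, so G = (0.0000, -43.300). The virtual corner opposite S is at (-29.500, -43.300). Since A1 is tangent to JZ there, PZ ⟂ JZ and the tangent condition forces PQ to be normal to QG, with radius 3.9, so the center P sits 3.9 in from both sides at P = (-25.600, -39.400). Then |SP| = |P − S| = 46.986.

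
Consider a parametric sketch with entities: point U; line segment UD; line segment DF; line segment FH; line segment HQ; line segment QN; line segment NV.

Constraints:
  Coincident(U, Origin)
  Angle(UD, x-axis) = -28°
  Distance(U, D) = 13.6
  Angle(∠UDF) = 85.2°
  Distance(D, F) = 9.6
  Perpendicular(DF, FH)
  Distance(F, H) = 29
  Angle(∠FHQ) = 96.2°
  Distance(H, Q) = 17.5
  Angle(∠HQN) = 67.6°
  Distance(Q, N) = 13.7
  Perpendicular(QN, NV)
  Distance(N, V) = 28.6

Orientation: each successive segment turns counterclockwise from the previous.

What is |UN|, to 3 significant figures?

6.61

∠FHQ = 96.2° gives HQ at -119° from the x-axis; with |HQ| = 17.5, Q = (-19.5, -1.38). ∠HQN = 67.6° gives QN at -7.00° from the x-axis; with |QN| = 13.7, N = (-5.86, -3.05). Then |UN| = |N − U| = 6.61.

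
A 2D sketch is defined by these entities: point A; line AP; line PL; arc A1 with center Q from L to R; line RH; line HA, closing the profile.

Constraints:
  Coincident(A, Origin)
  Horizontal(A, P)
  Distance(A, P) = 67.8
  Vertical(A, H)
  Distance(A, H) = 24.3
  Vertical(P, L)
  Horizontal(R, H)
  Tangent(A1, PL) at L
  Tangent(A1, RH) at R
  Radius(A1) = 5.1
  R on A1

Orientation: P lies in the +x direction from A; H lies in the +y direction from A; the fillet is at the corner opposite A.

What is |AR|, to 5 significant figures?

67.244

A is at the origin; A and P share the same y with |AP| = 67.8 and P on the +x side, so P = (67.800, 0.0000). AH is vertical with |AH| = 24.3 and H on the +y side, so H = (0.0000, 24.300). The virtual corner opposite A is at (67.800, 24.300). Tangency of A1 to PL means the radius QL is perpendicular to PL and A1 meets RH tangentially, so QR is at right angles to RH, with radius 5.1, so the center Q sits 5.1 in from both sides at Q = (62.700, 19.200). That places the tangent points at L = (67.800, 19.200) on PL and R = (62.700, 24.300) on RH. Then |AR| = |R − A| = 67.244.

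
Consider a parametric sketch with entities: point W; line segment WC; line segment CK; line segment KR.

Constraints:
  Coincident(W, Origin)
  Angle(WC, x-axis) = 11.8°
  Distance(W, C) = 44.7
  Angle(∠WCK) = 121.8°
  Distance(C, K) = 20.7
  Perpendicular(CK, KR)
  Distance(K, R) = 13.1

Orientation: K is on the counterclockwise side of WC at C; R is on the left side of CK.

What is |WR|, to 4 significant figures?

50.77

W is at the origin; WC runs at 11.8° with length 44.7, so C = 44.7·(cos 11.8°, sin 11.8°) = (43.76, 9.141). ∠WCK = 121.8°, so CK runs at 11.8° + (180° − 121.8°) = 70.00° from the x-axis; with |CK| = 20.7, K = C + 20.7·(cos 70.00°, sin 70.00°) = (50.84, 28.59). The perpendicularity gives KR at right angles to CK; with |KR| = 13.1 on the left of CK, R = K + 13.1·(-0.9397, 0.3420) = (38.53, 33.07). Then |WR| = |R − W| = 50.77.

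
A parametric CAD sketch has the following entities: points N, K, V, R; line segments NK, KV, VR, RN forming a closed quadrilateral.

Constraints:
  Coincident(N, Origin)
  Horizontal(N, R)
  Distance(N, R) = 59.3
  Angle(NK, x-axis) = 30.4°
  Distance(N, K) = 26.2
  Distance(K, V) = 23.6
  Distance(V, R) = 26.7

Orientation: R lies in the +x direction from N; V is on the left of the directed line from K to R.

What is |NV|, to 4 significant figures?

49.67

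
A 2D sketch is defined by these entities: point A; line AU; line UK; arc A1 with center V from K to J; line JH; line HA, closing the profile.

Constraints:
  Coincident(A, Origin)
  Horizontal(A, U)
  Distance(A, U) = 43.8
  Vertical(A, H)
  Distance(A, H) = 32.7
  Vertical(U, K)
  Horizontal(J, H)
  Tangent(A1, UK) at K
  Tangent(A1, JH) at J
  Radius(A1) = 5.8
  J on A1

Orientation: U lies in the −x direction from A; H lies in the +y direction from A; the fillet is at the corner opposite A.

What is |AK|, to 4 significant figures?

51.40

A is at the origin; AU is horizontal with |AU| = 43.8 and U on the −x side, so U = (-43.80, 0.000). AH is vertical with |AH| = 32.7 and H on the +y side, so H = (0.000, 32.70). The virtual corner opposite A is at (-43.80, 32.70). Tangency of A1 to UK means the radius VK is perpendicular to UK and A1 meets JH tangentially, so VJ is at right angles to JH, with radius 5.8, so the center V sits 5.8 in from both sides at V = (-38.00, 26.90). That places the tangent points at K = (-43.80, 26.90) on UK and J = (-38.00, 32.70) on JH. Then |AK| = |K − A| = 51.40.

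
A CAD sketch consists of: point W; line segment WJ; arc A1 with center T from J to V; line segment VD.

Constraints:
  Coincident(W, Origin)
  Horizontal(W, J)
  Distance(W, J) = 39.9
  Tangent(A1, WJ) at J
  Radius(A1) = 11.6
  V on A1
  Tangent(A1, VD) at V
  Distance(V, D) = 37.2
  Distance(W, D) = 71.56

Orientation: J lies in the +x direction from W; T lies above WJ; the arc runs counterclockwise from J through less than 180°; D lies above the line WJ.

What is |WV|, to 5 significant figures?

52.702

Checks: |WJ| = 39.90 ✓; |TV| = 11.60 ✓; ∠(TV, VD) = 90.00° ✓; |VD| = 37.20 ✓; |WD| = 71.56 ✓.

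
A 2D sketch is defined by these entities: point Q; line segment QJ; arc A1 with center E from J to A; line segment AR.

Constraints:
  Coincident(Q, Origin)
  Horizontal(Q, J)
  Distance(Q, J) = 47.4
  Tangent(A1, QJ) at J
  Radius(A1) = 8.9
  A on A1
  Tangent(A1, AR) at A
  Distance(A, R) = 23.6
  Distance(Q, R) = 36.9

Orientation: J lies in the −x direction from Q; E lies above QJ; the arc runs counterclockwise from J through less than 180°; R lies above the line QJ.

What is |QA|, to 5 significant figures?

40.012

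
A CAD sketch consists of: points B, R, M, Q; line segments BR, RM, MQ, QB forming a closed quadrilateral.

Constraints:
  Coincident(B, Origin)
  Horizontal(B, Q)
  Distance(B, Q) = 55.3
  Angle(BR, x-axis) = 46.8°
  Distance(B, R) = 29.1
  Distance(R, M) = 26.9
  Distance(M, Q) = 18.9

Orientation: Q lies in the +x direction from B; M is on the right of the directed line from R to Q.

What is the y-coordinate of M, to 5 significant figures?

-0.047967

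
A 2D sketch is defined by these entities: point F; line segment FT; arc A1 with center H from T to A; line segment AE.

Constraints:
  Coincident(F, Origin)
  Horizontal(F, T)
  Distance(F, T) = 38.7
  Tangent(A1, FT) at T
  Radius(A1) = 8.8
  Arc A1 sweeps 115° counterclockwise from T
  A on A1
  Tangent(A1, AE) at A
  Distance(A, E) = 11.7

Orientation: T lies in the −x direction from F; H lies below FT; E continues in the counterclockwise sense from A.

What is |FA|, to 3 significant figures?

48.3

F is at the origin; F and T share the same y with |FT| = 38.7 and T on the −x side, so T = (-38.7, 0.00). The tangent condition forces HT to be normal to FT, so H = T + (0, -8.8) = (-38.7, -8.80). On A1, T sits at bearing 90° from H; a 115° counterclockwise sweep puts A at bearing 205°, so A = H + 8.8·(cos 205°, sin 205°) = (-46.7, -12.5). Then |FA| = |A − F| = 48.3.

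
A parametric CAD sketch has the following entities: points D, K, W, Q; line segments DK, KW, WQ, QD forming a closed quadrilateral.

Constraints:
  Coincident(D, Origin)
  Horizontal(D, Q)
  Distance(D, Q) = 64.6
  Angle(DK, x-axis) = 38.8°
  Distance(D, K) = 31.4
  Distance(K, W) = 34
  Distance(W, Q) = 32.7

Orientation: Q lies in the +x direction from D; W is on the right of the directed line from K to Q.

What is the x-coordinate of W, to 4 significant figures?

34.51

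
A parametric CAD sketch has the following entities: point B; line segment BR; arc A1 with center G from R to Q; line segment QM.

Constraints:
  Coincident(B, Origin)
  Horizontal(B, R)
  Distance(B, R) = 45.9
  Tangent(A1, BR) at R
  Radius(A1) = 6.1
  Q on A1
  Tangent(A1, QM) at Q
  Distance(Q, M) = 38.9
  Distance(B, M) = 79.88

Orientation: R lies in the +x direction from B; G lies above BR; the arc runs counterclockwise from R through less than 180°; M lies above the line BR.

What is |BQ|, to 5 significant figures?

51.216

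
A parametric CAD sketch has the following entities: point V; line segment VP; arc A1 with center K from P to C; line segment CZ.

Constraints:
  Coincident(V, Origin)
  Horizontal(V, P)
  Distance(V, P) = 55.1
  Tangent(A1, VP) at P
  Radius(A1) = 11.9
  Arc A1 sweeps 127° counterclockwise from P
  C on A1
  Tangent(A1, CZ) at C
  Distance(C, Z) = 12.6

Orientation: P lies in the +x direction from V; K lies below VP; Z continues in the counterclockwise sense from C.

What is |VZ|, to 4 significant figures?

60.63

V is at the origin; V and P share the same y with |VP| = 55.1 and P on the +x side, so P = (55.10, 0.000). Since A1 is tangent to VP there, KP ⟂ VP, so K = P + (0, -11.9) = (55.10, -11.90). On A1, P sits at bearing 90° from K; a 127° counterclockwise sweep puts C at bearing 217°, so C = K + 11.9·(cos 217°, sin 217°) = (45.60, -19.06). A1 meets CZ tangentially, so KC is at right angles to CZ, so CZ runs along (−sin 217°, cos 217°); with |CZ| = 12.6, Z = (53.18, -29.12). Then |VZ| = |Z − V| = 60.63.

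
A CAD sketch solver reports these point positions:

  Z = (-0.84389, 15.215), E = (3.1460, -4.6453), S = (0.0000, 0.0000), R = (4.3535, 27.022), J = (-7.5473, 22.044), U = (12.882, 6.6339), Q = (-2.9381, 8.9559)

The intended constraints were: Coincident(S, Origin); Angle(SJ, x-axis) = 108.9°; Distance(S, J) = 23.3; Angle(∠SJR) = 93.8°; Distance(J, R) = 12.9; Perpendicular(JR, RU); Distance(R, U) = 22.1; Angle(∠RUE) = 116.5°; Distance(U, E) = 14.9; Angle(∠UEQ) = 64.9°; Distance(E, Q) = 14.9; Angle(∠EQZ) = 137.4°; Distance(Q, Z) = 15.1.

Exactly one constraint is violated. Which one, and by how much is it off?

Distance(Q, Z) = 15.1 — off by 8.50.

S = (0.00, 0.00) ✓; SJ at 108.9° ✓; |SJ| = 23.30 ✓; ∠SJR = 93.80° ✓; |JR| = 12.90 ✓; ∠(JR, RU) = 90.00° ✓; |RU| = 22.10 ✓; ∠RUE = 116.5° ✓; |UE| = 14.90 ✓; ∠UEQ = 64.90° ✓; |EQ| = 14.90 ✓; ∠EQZ = 137.4° ✓; |QZ| = 6.600 ✗.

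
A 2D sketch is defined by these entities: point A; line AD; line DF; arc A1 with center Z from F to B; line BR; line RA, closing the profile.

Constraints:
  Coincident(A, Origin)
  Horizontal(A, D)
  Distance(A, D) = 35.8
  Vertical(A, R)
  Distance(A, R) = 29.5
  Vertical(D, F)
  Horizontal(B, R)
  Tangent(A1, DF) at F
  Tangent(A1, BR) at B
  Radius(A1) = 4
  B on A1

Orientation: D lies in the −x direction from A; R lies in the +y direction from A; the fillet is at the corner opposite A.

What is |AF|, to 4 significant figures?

43.95

The virtual corner opposite A is at (-35.80, 29.50). Since A1 is tangent to DF there, ZF ⟂ DF and A1 meets BR tangentially, so ZB is at right angles to BR, with radius 4.0, so the center Z sits 4.0 in from both sides at Z = (-31.80, 25.50). That places the tangent points at F = (-35.80, 25.50) on DF and B = (-31.80, 29.50) on BR. Then |AF| = |F − A| = 43.95.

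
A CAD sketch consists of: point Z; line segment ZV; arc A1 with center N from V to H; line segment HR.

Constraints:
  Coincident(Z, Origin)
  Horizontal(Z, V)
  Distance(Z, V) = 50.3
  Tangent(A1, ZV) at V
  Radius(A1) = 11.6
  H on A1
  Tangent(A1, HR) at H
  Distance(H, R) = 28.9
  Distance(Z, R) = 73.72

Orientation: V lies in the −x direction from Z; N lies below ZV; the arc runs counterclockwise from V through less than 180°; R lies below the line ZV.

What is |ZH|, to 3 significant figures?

63.0

Z is at the origin; ZV is horizontal with |ZV| = 50.3 and V on the −x side, so V = (-50.3, 0.00). The tangent condition forces NV to be normal to ZV, so N = V + (0, -11.6) = (-50.3, -11.6). Since NH ⟂ HR (tangency), |NR| = √(11.6² + 28.9²) = 31.1 regardless of where H sits on A1. So R lies on both circle(Z, 73.72) and circle(N, 31.1); the below-ZV intersection is R = (-61.5, -40.7). H is the foot of the tangent from R: H = (-61.9, -11.8).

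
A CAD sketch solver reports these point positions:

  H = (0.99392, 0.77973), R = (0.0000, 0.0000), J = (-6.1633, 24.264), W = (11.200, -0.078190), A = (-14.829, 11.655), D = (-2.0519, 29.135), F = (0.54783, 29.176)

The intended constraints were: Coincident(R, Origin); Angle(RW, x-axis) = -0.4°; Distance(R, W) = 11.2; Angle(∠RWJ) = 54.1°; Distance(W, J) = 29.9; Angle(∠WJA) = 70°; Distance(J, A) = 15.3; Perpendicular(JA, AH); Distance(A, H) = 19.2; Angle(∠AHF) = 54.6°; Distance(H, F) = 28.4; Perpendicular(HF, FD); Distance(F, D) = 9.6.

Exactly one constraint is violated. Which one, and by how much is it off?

Distance(F, D) = 9.6 — off by 7.00.

R = (0.00, 0.00) ✓; RW at -0.4000° ✓; |RW| = 11.20 ✓; ∠RWJ = 54.10° ✓; |WJ| = 29.90 ✓; ∠WJA = 70.00° ✓; |JA| = 15.30 ✓; ∠(JA, AH) = 90.00° ✓; |AH| = 19.20 ✓; ∠AHF = 54.60° ✓; |HF| = 28.40 ✓; ∠(HF, FD) = 90.00° ✓; |FD| = 2.600 ✗.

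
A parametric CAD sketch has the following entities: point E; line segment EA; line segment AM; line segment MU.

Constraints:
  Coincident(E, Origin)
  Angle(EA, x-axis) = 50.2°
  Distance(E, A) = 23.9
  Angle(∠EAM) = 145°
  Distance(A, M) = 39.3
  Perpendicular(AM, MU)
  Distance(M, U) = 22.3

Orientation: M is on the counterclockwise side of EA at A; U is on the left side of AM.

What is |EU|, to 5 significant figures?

59.501

E is at the origin; EA runs at 50.2° with length 23.9, so A = 23.9·(cos 50.2°, sin 50.2°) = (15.299, 18.362). ∠EAM = 145.0°, so AM runs at 50.2° + (180° − 145.0°) = 85.200° from the x-axis; with |AM| = 39.3, M = A + 39.3·(cos 85.200°, sin 85.200°) = (18.587, 57.524). AM ⟂ MU; with |MU| = 22.3 on the left of AM, U = M + 22.3·(-0.99649, 0.083678) = (-3.6346, 59.390). Then |EU| = |U − E| = 59.501.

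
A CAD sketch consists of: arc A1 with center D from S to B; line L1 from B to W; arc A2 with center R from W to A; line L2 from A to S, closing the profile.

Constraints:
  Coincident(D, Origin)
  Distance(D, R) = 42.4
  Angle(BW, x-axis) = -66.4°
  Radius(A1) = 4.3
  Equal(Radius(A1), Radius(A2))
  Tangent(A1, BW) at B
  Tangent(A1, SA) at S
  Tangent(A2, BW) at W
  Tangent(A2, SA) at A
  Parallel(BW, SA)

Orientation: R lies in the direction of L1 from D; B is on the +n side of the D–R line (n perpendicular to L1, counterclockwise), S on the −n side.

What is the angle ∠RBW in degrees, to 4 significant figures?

5.791°

The slot axis is L1's direction at -66.4°, so u = (cos -66.4°, sin -66.4°) = (0.4003, -0.9164) and n = (−sin -66.4°, cos -66.4°) = (0.9164, 0.4003). D is at the origin and R lies 42.4 along u from D, so R = 42.4·u = (16.97, -38.85). Tangency of A1 to both parallel lines with radius 4.3 puts B and S at D ± 4.3·n: B = (3.940, 1.722), S = (-3.940, -1.722). Equal radii place W and A the same way about R: W = R + 4.3·n = (20.92, -37.13), A = R − 4.3·n = (13.03, -40.58). Then cos ∠RBW = BR·BW / (|BR||BW|), giving 5.791°.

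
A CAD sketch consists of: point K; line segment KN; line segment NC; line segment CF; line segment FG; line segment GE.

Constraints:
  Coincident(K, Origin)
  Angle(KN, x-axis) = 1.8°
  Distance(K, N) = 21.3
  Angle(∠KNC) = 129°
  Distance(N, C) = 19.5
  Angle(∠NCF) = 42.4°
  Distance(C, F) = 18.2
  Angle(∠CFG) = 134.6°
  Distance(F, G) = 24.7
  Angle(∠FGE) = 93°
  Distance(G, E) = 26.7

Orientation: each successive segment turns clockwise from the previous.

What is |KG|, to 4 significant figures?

7.624

∠NCF = 42.4° gives CF at 173.2° from the x-axis; with |CF| = 18.2, F = (15.96, -11.94). ∠CFG = 134.6° gives FG at 127.8° from the x-axis; with |FG| = 24.7, G = (0.8204, 7.579). Then |KG| = |G − K| = 7.624.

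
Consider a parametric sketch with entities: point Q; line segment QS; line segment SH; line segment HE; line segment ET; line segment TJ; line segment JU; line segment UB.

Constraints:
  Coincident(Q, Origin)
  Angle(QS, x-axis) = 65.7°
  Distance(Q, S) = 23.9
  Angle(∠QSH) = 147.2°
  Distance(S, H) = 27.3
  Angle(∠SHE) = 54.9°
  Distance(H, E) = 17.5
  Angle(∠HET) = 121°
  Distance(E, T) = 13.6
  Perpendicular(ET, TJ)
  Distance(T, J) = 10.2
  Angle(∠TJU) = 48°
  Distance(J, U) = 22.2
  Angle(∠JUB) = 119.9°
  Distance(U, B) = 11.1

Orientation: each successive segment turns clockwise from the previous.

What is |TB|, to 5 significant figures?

21.008

Q is at the origin; QS runs at 65.7° with length 23.9, so S = (9.8352, 21.783). ∠QSH = 147.2° gives SH at 32.900° from the x-axis; with |SH| = 27.3, H = (32.757, 36.611). ∠SHE = 54.9° gives HE at -92.200° from the x-axis; with |HE| = 17.5, E = (32.085, 19.124). ∠HET = 121.0° gives ET at -151.20° from the x-axis; with |ET| = 13.6, T = (20.167, 12.572). The perpendicularity gives TJ at right angles to ET, so TJ runs at 118.80°; with |TJ| = 10.2, J = (15.253, 21.511). ∠TJU = 48.0° gives JU at -13.200° from the x-axis; with |JU| = 22.2, U = (36.867, 16.441). ∠JUB = 119.9° gives UB at -73.300° from the x-axis; with |UB| = 11.1, B = (40.057, 5.8094). Then |TB| = |B − T| = 21.008.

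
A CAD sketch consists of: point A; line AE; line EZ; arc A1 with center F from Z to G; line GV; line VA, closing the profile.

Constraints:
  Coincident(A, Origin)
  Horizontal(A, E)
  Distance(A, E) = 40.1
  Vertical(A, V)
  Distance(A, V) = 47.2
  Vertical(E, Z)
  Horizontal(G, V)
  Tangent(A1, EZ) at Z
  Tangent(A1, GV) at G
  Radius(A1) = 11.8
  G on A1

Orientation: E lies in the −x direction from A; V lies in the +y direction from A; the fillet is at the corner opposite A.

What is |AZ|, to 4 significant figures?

53.49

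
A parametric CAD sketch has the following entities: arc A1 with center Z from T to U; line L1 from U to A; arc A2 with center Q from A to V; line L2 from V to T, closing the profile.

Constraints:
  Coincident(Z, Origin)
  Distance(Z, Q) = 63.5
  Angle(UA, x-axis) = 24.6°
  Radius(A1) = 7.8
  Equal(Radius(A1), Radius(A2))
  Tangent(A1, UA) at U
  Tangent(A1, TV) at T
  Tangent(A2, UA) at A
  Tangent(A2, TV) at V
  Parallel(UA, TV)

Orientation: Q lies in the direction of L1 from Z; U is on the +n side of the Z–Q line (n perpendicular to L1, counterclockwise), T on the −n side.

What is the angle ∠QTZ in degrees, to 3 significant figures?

83.0°

Z is at the origin and Q lies 63.5 along u from Z, so Q = 63.5·u = (57.7, 26.4). Tangency of A1 to both parallel lines with radius 7.8 puts U and T at Z ± 7.8·n: U = (-3.25, 7.09), T = (3.25, -7.09). Then cos ∠QTZ = TQ·TZ / (|TQ||TZ|), giving 83.0°.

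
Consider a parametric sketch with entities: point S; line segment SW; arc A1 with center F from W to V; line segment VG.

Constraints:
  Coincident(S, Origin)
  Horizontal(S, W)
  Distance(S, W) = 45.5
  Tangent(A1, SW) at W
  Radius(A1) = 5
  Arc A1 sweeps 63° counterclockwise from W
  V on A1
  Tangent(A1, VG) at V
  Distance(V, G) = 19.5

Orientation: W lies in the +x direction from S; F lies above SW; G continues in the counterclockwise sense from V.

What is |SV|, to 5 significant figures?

50.030

S is at the origin; SW is horizontal with |SW| = 45.5 and W on the +x side, so W = (45.500, 0.0000). Since A1 is tangent to SW there, FW ⟂ SW, so F = W + (0, 5) = (45.500, 5.0000). On A1, W sits at bearing -90° from F; a 63° counterclockwise sweep puts V at bearing -27°, so V = F + 5.0·(cos -27°, sin -27°) = (49.955, 2.7300). Then |SV| = |V − S| = 50.030.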